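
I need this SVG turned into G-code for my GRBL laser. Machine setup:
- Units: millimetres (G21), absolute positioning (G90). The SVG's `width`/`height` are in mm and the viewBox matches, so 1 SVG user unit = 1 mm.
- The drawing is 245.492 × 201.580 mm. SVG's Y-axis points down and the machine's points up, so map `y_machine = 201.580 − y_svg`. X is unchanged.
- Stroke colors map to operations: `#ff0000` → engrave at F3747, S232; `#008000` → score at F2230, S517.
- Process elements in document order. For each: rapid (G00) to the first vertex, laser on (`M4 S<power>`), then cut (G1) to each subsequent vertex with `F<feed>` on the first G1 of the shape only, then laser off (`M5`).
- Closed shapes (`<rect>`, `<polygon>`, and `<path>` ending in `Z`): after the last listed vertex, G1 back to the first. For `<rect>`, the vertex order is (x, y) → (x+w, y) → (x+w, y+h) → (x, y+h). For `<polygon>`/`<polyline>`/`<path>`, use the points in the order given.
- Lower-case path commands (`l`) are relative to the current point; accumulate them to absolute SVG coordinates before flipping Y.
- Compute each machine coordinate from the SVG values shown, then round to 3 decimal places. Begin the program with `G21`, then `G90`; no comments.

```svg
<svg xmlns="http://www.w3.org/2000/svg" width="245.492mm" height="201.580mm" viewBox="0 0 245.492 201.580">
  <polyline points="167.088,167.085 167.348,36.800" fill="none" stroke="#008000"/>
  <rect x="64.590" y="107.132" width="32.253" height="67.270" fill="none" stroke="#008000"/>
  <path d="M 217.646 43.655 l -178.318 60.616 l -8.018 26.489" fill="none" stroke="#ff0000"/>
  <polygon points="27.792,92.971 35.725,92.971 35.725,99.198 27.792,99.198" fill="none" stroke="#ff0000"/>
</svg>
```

viewBox `0 0 245.492 201.580` with mm width/height → 1 unit = 1 mm. Flip: y_m = 201.580 − y_svg.

**Shape 1** — `<polyline>` line segment, stroke `#008000` → score (S517, F2230). Machine vertices: (167.088,34.495) → (167.348,164.780). Open path.

**Shape 2** — `<rect>` rectangle, stroke `#008000` → score (S517, F2230). Machine vertices: (64.590,94.448) → (96.843,94.448) → (96.843,27.178) → (64.590,27.178) → (64.590,94.448). Closed: final G1 returns to the first vertex.

**Shape 3** — `<path>` open polyline, stroke `#ff0000` → engrave (S232, F3747). Machine vertices: (217.646,157.925) → (39.328,97.309) → (31.310,70.820). Open path.

**Shape 4** — `<polygon>` rectangle, stroke `#ff0000` → engrave (S232, F3747). Machine vertices: (27.792,108.609) → (35.725,108.609) → (35.725,102.382) → (27.792,102.382) → (27.792,108.609). Closed: final G1 returns to the first vertex.

G21
G90
G00 X167.088 Y34.495
M4 S517
G1 X167.348 Y164.780 F2230
M5
G00 X64.590 Y94.448
M4 S517
G1 X96.843 Y94.448 F2230
G1 X96.843 Y27.178
G1 X64.590 Y27.178
G1 X64.590 Y94.448
M5
G00 X217.646 Y157.925
M4 S232
G1 X39.328 Y97.309 F3747
G1 X31.310 Y70.820
M5
G00 X27.792 Y108.609
M4 S232
G1 X35.725 Y108.609 F3747
G1 X35.725 Y102.382
G1 X27.792 Y102.382
G1 X27.792 Y108.609
M5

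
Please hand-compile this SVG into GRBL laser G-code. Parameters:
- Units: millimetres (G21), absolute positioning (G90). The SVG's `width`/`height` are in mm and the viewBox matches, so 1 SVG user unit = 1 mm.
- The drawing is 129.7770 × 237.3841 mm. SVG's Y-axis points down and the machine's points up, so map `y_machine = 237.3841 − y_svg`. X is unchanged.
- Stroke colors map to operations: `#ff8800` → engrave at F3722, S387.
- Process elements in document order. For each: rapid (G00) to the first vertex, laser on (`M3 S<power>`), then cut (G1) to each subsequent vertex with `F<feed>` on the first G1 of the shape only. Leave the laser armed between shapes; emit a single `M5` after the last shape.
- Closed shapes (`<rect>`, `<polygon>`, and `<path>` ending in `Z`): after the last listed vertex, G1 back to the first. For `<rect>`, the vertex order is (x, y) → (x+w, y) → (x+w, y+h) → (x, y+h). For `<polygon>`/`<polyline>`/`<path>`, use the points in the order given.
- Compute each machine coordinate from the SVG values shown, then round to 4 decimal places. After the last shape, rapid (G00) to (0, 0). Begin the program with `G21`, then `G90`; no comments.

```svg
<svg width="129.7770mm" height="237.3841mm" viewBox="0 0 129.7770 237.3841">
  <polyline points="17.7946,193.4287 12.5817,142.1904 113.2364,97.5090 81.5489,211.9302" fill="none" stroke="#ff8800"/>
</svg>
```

viewBox `0 0 129.7770 237.3841` with mm width/height → 1 unit = 1 mm. Flip: y_m = 237.3841 − y_svg.

**Shape 1** — `<polyline>` open polyline, stroke `#ff8800` → engrave (S387, F3722). Machine vertices: (17.7946,43.9554) → (12.5817,95.1937) → (113.2364,139.8751) → (81.5489,25.4539). Open path.

G21
G90
G00 X17.7946 Y43.9554
M3 S387
G1 X12.5817 Y95.1937 F3722
G1 X113.2364 Y139.8751
G1 X81.5489 Y25.4539
M5
G00 X0.0000 Y0.0000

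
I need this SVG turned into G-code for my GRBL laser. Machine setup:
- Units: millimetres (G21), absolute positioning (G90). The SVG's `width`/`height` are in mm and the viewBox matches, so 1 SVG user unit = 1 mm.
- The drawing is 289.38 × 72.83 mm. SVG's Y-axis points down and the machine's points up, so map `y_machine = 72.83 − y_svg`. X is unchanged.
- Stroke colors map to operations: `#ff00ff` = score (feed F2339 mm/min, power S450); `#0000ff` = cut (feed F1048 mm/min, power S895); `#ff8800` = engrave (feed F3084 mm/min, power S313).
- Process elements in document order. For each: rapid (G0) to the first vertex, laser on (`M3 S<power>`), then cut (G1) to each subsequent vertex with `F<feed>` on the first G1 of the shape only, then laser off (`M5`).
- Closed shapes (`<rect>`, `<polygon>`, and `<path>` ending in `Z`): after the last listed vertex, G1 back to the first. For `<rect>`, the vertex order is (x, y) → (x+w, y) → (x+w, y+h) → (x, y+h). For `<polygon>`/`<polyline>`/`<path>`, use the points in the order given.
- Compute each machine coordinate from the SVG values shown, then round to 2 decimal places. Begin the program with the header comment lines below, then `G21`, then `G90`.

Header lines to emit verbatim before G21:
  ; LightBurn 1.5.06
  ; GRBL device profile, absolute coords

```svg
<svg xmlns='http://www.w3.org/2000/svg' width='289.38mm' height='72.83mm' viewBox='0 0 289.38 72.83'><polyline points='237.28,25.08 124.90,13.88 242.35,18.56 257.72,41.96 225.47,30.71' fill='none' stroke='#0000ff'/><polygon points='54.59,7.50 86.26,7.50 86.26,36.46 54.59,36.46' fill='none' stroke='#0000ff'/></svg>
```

viewBox `0 0 289.38 72.83` with mm width/height → 1 unit = 1 mm. Flip: y_m = 72.83 − y_svg.

**Shape 1** — `<polyline>` open polyline, stroke `#0000ff` → cut (S895, F1048). Machine vertices: (237.28,47.75) → (124.90,58.95) → (242.35,54.27) → (257.72,30.87) → (225.47,42.12). Open path.

**Shape 2** — `<polygon>` rectangle, stroke `#0000ff` → cut (S895, F1048). Machine vertices: (54.59,65.33) → (86.26,65.33) → (86.26,36.37) → (54.59,36.37) → (54.59,65.33). Closed: final G1 returns to the first vertex.

; LightBurn 1.5.06
; GRBL device profile, absolute coords
G21
G90
G0 X237.28 Y47.75
M3 S895
G1 X124.90 Y58.95 F1048
G1 X242.35 Y54.27
G1 X257.72 Y30.87
G1 X225.47 Y42.12
M5
G0 X54.59 Y65.33
M3 S895
G1 X86.26 Y65.33 F1048
G1 X86.26 Y36.37
G1 X54.59 Y36.37
G1 X54.59 Y65.33
M5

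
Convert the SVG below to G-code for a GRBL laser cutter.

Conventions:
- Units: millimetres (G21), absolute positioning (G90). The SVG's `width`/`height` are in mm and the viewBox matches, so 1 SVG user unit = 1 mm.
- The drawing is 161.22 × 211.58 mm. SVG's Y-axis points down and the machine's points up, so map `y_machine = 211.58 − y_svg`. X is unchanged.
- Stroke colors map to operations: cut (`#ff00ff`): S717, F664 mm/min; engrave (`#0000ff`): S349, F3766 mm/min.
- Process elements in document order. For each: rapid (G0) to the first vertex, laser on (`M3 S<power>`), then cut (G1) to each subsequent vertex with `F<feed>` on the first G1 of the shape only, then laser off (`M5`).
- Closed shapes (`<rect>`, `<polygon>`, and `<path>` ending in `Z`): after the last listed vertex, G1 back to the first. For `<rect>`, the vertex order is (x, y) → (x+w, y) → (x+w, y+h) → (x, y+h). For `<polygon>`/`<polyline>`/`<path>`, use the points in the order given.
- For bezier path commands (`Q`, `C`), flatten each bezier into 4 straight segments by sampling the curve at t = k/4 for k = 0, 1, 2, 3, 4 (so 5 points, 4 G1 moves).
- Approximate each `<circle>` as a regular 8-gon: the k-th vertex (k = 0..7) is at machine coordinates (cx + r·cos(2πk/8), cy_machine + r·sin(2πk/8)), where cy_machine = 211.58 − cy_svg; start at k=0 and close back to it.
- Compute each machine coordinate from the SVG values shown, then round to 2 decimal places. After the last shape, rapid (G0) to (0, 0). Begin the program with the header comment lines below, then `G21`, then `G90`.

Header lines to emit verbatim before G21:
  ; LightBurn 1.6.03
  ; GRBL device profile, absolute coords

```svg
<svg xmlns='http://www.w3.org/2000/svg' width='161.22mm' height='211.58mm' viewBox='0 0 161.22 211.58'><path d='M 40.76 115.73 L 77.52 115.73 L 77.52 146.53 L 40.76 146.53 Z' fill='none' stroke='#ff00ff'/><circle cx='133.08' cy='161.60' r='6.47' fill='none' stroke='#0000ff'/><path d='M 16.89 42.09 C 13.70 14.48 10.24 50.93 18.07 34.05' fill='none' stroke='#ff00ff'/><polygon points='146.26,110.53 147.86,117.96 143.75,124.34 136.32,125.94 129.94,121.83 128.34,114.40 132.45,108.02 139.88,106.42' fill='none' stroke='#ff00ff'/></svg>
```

; LightBurn 1.6.03
; GRBL device profile, absolute coords
G21
G90
G0 X40.76 Y95.85
M3 S717
G1 X77.52 Y95.85 F664
G1 X77.52 Y65.05
G1 X40.76 Y65.05
G1 X40.76 Y95.85
M5
G0 X139.55 Y49.98
M3 S349
G1 X137.65 Y54.55 F3766
G1 X133.08 Y56.45
G1 X128.51 Y54.55
G1 X126.61 Y49.98
G1 X128.51 Y45.41
G1 X133.08 Y43.51
G1 X137.65 Y45.41
G1 X139.55 Y49.98
M5
G0 X16.89 Y169.49
M3 S717
G1 X14.63 Y180.02 F664
G1 X13.35 Y177.53
G1 X14.13 Y173.04
G1 X18.07 Y177.53
M5
G0 X146.26 Y101.05
M3 S717
G1 X147.86 Y93.62 F664
G1 X143.75 Y87.24
G1 X136.32 Y85.64
G1 X129.94 Y89.75
G1 X128.34 Y97.18
G1 X132.45 Y103.56
G1 X139.88 Y105.16
G1 X146.26 Y101.05
M5
G0 X0.00 Y0.00

Since the viewBox matches the mm dimensions, user units are millimetres directly. The only transform is the Y-flip y_m = 211.58 − y_svg.

Shape 1 is a rectangle drawn with `<path>`. Its stroke #ff00ff means cut at S717, F664. After flipping Y the toolpath is (40.76,95.85) → (77.52,95.85) → (77.52,65.05) → (40.76,65.05) → (40.76,95.85), returning to the start.

Shape 2 is a circle drawn with `<circle>`. Its stroke #0000ff means engrave at S349, F3766. After flipping Y the toolpath is (139.55,49.98) → (137.65,54.55) → (133.08,56.45) → (128.51,54.55) → (126.61,49.98) → (128.51,45.41) → (133.08,43.51) → (137.65,45.41) → (139.55,49.98), returning to the start.

Shape 3 is a cubic bezier drawn with `<path>`. Its stroke #ff00ff means cut at S717, F664. After flipping Y the toolpath is (16.89,169.49) → (14.63,180.02) → (13.35,177.53) → (14.13,173.04) → (18.07,177.53).

Shape 4 is a regular polygon drawn with `<polygon>`. Its stroke #ff00ff means cut at S717, F664. After flipping Y the toolpath is (146.26,101.05) → (147.86,93.62) → (143.75,87.24) → (136.32,85.64) → (129.94,89.75) → (128.34,97.18) → (132.45,103.56) → (139.88,105.16) → (146.26,101.05), returning to the start.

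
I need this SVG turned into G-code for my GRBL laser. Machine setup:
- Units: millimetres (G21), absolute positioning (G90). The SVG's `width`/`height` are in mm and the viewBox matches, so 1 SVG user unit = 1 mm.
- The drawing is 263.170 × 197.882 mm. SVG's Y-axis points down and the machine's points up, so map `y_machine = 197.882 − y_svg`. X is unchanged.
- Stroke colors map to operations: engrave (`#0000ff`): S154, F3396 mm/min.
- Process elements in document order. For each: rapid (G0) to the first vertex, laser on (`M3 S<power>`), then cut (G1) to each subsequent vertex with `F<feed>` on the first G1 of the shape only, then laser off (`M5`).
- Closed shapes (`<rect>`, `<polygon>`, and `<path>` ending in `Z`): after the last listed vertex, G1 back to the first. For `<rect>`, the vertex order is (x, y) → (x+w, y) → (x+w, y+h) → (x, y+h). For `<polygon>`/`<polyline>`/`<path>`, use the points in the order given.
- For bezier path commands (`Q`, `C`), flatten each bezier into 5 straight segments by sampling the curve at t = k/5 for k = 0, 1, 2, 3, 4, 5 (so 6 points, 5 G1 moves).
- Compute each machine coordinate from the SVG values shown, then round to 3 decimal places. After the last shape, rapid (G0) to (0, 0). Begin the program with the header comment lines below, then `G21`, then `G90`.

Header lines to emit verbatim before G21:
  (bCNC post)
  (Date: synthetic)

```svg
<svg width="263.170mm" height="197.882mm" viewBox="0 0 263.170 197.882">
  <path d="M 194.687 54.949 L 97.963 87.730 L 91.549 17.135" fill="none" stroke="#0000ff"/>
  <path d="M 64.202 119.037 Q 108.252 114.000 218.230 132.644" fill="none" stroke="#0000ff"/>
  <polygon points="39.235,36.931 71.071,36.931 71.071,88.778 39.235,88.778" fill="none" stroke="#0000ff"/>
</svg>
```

Since the viewBox matches the mm dimensions, user units are millimetres directly. The only transform is the Y-flip y_m = 197.882 − y_svg.

Shape 1 is a open polyline drawn with `<path>`. Its stroke #0000ff means engrave at S154, F3396. After flipping Y the toolpath is (194.687,142.933) → (97.963,110.152) → (91.549,180.747).

Shape 2 is a quadratic bezier drawn with `<path>`. Its stroke #0000ff means engrave at S154, F3396. After flipping Y the toolpath is (64.202,78.845) → (84.459,79.913) → (109.990,79.086) → (140.796,76.364) → (176.876,71.748) → (218.230,65.238).

Shape 3 is a rectangle drawn with `<polygon>`. Its stroke #0000ff means engrave at S154, F3396. After flipping Y the toolpath is (39.235,160.951) → (71.071,160.951) → (71.071,109.104) → (39.235,109.104) → (39.235,160.951), returning to the start.

(bCNC post)
(Date: synthetic)
G21
G90
G0 X194.687 Y142.933
M3 S154
G1 X97.963 Y110.152 F3396
G1 X91.549 Y180.747
M5
G0 X64.202 Y78.845
M3 S154
G1 X84.459 Y79.913 F3396
G1 X109.990 Y79.086
G1 X140.796 Y76.364
G1 X176.876 Y71.748
G1 X218.230 Y65.238
M5
G0 X39.235 Y160.951
M3 S154
G1 X71.071 Y160.951 F3396
G1 X71.071 Y109.104
G1 X39.235 Y109.104
G1 X39.235 Y160.951
M5
G0 X0.000 Y0.000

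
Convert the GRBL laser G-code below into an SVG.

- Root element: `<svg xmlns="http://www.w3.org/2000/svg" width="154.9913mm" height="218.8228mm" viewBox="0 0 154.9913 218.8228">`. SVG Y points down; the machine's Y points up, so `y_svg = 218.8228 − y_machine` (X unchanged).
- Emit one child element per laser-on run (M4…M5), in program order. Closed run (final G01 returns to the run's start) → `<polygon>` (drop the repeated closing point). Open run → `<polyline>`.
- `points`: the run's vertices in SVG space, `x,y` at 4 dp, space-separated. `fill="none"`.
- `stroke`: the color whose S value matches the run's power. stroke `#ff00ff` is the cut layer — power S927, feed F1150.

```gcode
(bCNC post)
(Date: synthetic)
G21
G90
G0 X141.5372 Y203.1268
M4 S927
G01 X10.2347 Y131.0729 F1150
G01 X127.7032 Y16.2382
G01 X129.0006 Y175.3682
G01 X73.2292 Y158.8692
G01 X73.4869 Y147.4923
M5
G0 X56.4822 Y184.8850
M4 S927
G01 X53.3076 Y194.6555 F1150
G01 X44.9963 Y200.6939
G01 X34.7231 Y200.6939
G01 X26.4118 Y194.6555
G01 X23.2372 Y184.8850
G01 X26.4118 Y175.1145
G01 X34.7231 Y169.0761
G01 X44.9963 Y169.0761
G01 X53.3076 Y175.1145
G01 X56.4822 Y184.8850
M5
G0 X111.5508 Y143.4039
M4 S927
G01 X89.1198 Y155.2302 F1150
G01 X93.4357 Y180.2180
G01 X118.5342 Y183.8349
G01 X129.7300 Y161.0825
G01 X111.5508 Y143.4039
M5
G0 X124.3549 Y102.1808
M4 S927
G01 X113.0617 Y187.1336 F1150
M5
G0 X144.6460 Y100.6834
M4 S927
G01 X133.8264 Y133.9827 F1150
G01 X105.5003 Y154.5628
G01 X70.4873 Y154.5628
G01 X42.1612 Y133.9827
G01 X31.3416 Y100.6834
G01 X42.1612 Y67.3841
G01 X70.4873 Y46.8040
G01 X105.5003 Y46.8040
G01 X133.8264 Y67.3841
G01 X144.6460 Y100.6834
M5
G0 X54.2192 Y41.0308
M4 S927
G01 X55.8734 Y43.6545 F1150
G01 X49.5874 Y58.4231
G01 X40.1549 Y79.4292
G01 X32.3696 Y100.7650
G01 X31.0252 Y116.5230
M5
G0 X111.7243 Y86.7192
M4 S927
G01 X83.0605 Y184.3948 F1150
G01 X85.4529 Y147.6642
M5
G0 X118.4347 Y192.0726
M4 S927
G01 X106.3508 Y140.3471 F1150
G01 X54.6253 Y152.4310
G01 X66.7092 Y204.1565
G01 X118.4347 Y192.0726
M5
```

<svg xmlns="http://www.w3.org/2000/svg" width="154.9913mm" height="218.8228mm" viewBox="0 0 154.9913 218.8228">
  <polyline points="141.5372,15.6960 10.2347,87.7499 127.7032,202.5846 129.0006,43.4546 73.2292,59.9536 73.4869,71.3305" fill="none" stroke="#ff00ff"/>
  <polygon points="56.4822,33.9378 53.3076,24.1673 44.9963,18.1289 34.7231,18.1289 26.4118,24.1673 23.2372,33.9378 26.4118,43.7083 34.7231,49.7467 44.9963,49.7467 53.3076,43.7083" fill="none" stroke="#ff00ff"/>
  <polygon points="111.5508,75.4189 89.1198,63.5926 93.4357,38.6048 118.5342,34.9879 129.7300,57.7403" fill="none" stroke="#ff00ff"/>
  <polyline points="124.3549,116.6420 113.0617,31.6892" fill="none" stroke="#ff00ff"/>
  <polygon points="144.6460,118.1394 133.8264,84.8401 105.5003,64.2600 70.4873,64.2600 42.1612,84.8401 31.3416,118.1394 42.1612,151.4387 70.4873,172.0188 105.5003,172.0188 133.8264,151.4387" fill="none" stroke="#ff00ff"/>
  <polyline points="54.2192,177.7920 55.8734,175.1683 49.5874,160.3997 40.1549,139.3936 32.3696,118.0578 31.0252,102.2998" fill="none" stroke="#ff00ff"/>
  <polyline points="111.7243,132.1036 83.0605,34.4280 85.4529,71.1586" fill="none" stroke="#ff00ff"/>
  <polygon points="118.4347,26.7502 106.3508,78.4757 54.6253,66.3918 66.7092,14.6663" fill="none" stroke="#ff00ff"/>
</svg>

Machine Y-up, SVG Y-down with viewBox height 218.8228, so y_svg = 218.8228 − y_machine; X carries over. Every run uses S927, so all elements get stroke `#ff00ff` (cut).

Run 1: The run is open, so emit a `<polyline>` with points (Y-flipped): 141.5372,15.6960 10.2347,87.7499 127.7032,202.5846 129.0006,43.4546 73.2292,59.9536 73.4869,71.3305.

Run 2: The run returns to its start, so emit a `<polygon>` with points (Y-flipped): 56.4822,33.9378 53.3076,24.1673 44.9963,18.1289 34.7231,18.1289 26.4118,24.1673 23.2372,33.9378 26.4118,43.7083 34.7231,49.7467 44.9963,49.7467 53.3076,43.7083.

Run 3: The run returns to its start, so emit a `<polygon>` with points (Y-flipped): 111.5508,75.4189 89.1198,63.5926 93.4357,38.6048 118.5342,34.9879 129.7300,57.7403.

Run 4: The run is open, so emit a `<polyline>` with points (Y-flipped): 124.3549,116.6420 113.0617,31.6892.

Run 5: The run returns to its start, so emit a `<polygon>` with points (Y-flipped): 144.6460,118.1394 133.8264,84.8401 105.5003,64.2600 70.4873,64.2600 42.1612,84.8401 31.3416,118.1394 42.1612,151.4387 70.4873,172.0188 105.5003,172.0188 133.8264,151.4387.

Run 6: The run is open, so emit a `<polyline>` with points (Y-flipped): 54.2192,177.7920 55.8734,175.1683 49.5874,160.3997 40.1549,139.3936 32.3696,118.0578 31.0252,102.2998.

Run 7: The run is open, so emit a `<polyline>` with points (Y-flipped): 111.7243,132.1036 83.0605,34.4280 85.4529,71.1586.

Run 8: The run returns to its start, so emit a `<polygon>` with points (Y-flipped): 118.4347,26.7502 106.3508,78.4757 54.6253,66.3918 66.7092,14.6663.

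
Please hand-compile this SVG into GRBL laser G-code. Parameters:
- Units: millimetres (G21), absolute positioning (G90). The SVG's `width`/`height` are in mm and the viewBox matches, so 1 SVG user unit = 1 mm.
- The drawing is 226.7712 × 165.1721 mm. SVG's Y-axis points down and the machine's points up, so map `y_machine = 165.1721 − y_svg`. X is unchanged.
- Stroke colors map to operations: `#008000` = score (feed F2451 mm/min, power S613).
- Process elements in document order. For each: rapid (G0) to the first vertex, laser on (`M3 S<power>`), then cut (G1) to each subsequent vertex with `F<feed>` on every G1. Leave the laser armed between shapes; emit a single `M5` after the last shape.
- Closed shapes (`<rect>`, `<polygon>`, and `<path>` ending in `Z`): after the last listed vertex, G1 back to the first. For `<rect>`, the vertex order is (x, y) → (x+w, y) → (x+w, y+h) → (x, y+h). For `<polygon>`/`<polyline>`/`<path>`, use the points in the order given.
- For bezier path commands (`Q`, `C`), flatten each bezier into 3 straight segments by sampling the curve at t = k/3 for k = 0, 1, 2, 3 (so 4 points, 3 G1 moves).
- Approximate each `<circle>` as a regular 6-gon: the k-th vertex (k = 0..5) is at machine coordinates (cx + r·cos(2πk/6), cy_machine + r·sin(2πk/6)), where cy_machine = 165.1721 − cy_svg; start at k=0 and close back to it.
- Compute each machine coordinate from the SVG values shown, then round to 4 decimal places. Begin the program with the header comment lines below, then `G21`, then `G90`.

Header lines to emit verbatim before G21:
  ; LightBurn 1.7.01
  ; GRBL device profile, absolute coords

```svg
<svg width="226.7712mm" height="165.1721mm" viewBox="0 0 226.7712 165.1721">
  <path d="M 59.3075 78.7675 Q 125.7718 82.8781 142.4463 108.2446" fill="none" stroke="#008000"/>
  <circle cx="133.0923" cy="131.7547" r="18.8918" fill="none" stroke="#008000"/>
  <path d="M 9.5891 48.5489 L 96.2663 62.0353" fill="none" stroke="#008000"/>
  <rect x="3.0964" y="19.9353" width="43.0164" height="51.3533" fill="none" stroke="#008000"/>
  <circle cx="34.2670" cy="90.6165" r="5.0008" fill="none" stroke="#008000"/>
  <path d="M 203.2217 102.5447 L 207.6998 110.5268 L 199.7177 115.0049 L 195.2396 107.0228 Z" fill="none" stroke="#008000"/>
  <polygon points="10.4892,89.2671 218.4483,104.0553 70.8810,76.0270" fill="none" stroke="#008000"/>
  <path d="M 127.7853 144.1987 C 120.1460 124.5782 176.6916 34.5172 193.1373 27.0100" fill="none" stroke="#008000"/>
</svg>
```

Since the viewBox matches the mm dimensions, user units are millimetres directly. The only transform is the Y-flip y_m = 165.1721 − y_svg.

Shape 1 is a quadratic bezier drawn with `<path>`. Its stroke #008000 means score at S613, F2451. After flipping Y the toolpath is (59.3075,86.4046) → (98.0848,81.3024) → (125.7978,71.4767) → (142.4463,56.9275).

Shape 2 is a circle drawn with `<circle>`. Its stroke #008000 means score at S613, F2451. After flipping Y the toolpath is (151.9841,33.4174) → (142.5382,49.7782) → (123.6464,49.7782) → (114.2005,33.4174) → (123.6464,17.0566) → (142.5382,17.0566) → (151.9841,33.4174), returning to the start.

Shape 3 is a line segment drawn with `<path>`. Its stroke #008000 means score at S613, F2451. After flipping Y the toolpath is (9.5891,116.6232) → (96.2663,103.1368).

Shape 4 is a rectangle drawn with `<rect>`. Its stroke #008000 means score at S613, F2451. After flipping Y the toolpath is (3.0964,145.2368) → (46.1128,145.2368) → (46.1128,93.8835) → (3.0964,93.8835) → (3.0964,145.2368), returning to the start.

Shape 5 is a circle drawn with `<circle>`. Its stroke #008000 means score at S613, F2451. After flipping Y the toolpath is (39.2678,74.5556) → (36.7674,78.8864) → (31.7666,78.8864) → (29.2662,74.5556) → (31.7666,70.2248) → (36.7674,70.2248) → (39.2678,74.5556), returning to the start.

Shape 6 is a regular polygon drawn with `<path>`. Its stroke #008000 means score at S613, F2451. After flipping Y the toolpath is (203.2217,62.6274) → (207.6998,54.6453) → (199.7177,50.1672) → (195.2396,58.1493) → (203.2217,62.6274), returning to the start.

Shape 7 is a closed polygon drawn with `<polygon>`. Its stroke #008000 means score at S613, F2451. After flipping Y the toolpath is (10.4892,75.9050) → (218.4483,61.1168) → (70.8810,89.1451) → (10.4892,75.9050), returning to the start.

Shape 8 is a cubic bezier drawn with `<path>`. Its stroke #008000 means score at S613, F2451. After flipping Y the toolpath is (127.7853,20.9734) → (137.6786,58.4076) → (167.1874,108.8034) → (193.1373,138.1621).

; LightBurn 1.7.01
; GRBL device profile, absolute coords
G21
G90
G0 X59.3075 Y86.4046
M3 S613
G1 X98.0848 Y81.3024 F2451
G1 X125.7978 Y71.4767 F2451
G1 X142.4463 Y56.9275 F2451
G0 X151.9841 Y33.4174
M3 S613
G1 X142.5382 Y49.7782 F2451
G1 X123.6464 Y49.7782 F2451
G1 X114.2005 Y33.4174 F2451
G1 X123.6464 Y17.0566 F2451
G1 X142.5382 Y17.0566 F2451
G1 X151.9841 Y33.4174 F2451
G0 X9.5891 Y116.6232
M3 S613
G1 X96.2663 Y103.1368 F2451
G0 X3.0964 Y145.2368
M3 S613
G1 X46.1128 Y145.2368 F2451
G1 X46.1128 Y93.8835 F2451
G1 X3.0964 Y93.8835 F2451
G1 X3.0964 Y145.2368 F2451
G0 X39.2678 Y74.5556
M3 S613
G1 X36.7674 Y78.8864 F2451
G1 X31.7666 Y78.8864 F2451
G1 X29.2662 Y74.5556 F2451
G1 X31.7666 Y70.2248 F2451
G1 X36.7674 Y70.2248 F2451
G1 X39.2678 Y74.5556 F2451
G0 X203.2217 Y62.6274
M3 S613
G1 X207.6998 Y54.6453 F2451
G1 X199.7177 Y50.1672 F2451
G1 X195.2396 Y58.1493 F2451
G1 X203.2217 Y62.6274 F2451
G0 X10.4892 Y75.9050
M3 S613
G1 X218.4483 Y61.1168 F2451
G1 X70.8810 Y89.1451 F2451
G1 X10.4892 Y75.9050 F2451
G0 X127.7853 Y20.9734
M3 S613
G1 X137.6786 Y58.4076 F2451
G1 X167.1874 Y108.8034 F2451
G1 X193.1373 Y138.1621 F2451
M5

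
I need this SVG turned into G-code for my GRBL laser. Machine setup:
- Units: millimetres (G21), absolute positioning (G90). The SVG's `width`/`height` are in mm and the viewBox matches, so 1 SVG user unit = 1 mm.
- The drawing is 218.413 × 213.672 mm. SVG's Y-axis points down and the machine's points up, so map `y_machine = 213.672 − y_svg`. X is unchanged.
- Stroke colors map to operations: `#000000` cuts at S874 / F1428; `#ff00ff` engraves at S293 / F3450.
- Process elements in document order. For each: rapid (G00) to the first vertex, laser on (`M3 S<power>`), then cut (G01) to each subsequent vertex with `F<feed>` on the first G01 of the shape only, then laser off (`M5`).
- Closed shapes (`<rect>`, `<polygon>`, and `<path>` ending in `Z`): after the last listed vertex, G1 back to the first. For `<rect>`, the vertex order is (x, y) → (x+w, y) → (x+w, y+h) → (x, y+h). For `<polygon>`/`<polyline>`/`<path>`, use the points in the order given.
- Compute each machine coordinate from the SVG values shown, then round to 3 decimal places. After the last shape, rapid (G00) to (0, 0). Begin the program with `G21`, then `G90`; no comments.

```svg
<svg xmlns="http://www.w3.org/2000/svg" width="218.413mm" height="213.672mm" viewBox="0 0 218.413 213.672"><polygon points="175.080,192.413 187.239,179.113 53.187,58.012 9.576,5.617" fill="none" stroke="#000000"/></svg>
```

G21
G90
G00 X175.080 Y21.259
M3 S874
G01 X187.239 Y34.559 F1428
G01 X53.187 Y155.660
G01 X9.576 Y208.055
G01 X175.080 Y21.259
M5
G00 X0.000 Y0.000

1 u = 1 mm; y_m = 213.672 − y.

[1] `<polygon>` closed polygon, #000000→cut S874 F1428: (175.080,21.259) → (187.239,34.559) → (53.187,155.660) → (9.576,208.055) → (175.080,21.259) (closed)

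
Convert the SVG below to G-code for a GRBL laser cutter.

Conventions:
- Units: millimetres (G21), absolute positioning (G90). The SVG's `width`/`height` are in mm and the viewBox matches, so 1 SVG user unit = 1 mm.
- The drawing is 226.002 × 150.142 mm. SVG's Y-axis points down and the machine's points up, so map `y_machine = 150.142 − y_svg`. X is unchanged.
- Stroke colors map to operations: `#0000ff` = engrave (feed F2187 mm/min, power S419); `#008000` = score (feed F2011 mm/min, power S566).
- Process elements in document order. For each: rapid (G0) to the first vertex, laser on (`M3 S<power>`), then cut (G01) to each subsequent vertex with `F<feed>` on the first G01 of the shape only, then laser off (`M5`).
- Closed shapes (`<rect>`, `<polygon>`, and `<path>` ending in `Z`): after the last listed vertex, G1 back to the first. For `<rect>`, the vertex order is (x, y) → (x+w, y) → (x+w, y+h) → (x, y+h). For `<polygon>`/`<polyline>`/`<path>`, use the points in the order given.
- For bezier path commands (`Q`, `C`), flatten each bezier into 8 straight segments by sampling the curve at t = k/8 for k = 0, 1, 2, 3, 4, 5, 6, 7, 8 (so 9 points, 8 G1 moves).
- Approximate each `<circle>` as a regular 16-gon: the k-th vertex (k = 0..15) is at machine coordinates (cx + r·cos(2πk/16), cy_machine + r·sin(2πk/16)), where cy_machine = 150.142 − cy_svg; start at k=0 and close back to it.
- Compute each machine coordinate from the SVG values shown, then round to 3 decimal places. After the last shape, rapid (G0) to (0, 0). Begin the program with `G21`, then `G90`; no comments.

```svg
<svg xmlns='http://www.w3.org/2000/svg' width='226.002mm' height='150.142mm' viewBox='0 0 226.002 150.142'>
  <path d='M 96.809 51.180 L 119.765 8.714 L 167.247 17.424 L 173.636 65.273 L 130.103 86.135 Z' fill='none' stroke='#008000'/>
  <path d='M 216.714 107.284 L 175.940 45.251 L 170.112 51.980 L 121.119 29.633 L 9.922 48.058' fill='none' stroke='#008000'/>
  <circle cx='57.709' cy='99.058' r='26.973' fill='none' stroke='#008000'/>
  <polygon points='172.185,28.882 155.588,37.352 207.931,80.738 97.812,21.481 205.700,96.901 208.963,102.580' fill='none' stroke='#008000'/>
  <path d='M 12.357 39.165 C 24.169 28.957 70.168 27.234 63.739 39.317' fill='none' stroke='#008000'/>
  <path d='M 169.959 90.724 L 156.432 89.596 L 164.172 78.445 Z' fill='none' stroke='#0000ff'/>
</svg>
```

viewBox `0 0 226.002 150.142` with mm width/height → 1 unit = 1 mm. Flip: y_m = 150.142 − y_svg.

**Shape 1** — `<path>` regular polygon, stroke `#008000` → score (S566, F2011). Machine vertices: (96.809,98.962) → (119.765,141.428) → (167.247,132.718) → (173.636,84.869) → (130.103,64.007) → (96.809,98.962). Closed: final G1 returns to the first vertex.

**Shape 2** — `<path>` open polyline, stroke `#008000` → score (S566, F2011). Machine vertices: (216.714,42.858) → (175.940,104.891) → (170.112,98.162) → (121.119,120.509) → (9.922,102.084). Open path.

**Shape 3** — `<circle>` circle, stroke `#008000` → score (S566, F2011). Machine vertices: (84.682,51.084) → (82.629,61.406) → (76.782,70.157) → (68.031,76.004) → (57.709,78.057) → (47.387,76.004) → (38.636,70.157) → (32.789,61.406) → (30.736,51.084) → (32.789,40.762) → (38.636,32.011) → (47.387,26.164) → (57.709,24.111) → (68.031,26.164) → (76.782,32.011) → (82.629,40.762) → (84.682,51.084). Closed: final G1 returns to the first vertex.

**Shape 4** — `<polygon>` closed polygon, stroke `#008000` → score (S566, F2011). Machine vertices: (172.185,121.260) → (155.588,112.790) → (207.931,69.404) → (97.812,128.661) → (205.700,53.241) → (208.963,47.562) → (172.185,121.260). Closed: final G1 returns to the first vertex.

**Shape 5** — `<path>` cubic bezier, stroke `#008000` → score (S566, F2011). Control points (SVG): P0=(12.357,39.165), P1=(24.169,28.957), P2=(70.168,27.234), P3=(63.739,39.317); sampled at t=k/8. Machine vertices: (12.357,110.977) → (18.220,114.397) → (26.273,116.959) → (35.501,118.601) → (44.888,119.260) → (53.421,118.875) → (60.084,117.382) → (63.861,114.719) → (63.739,110.825). Open path.

**Shape 6** — `<path>` regular polygon, stroke `#0000ff` → engrave (S419, F2187). Machine vertices: (169.959,59.418) → (156.432,60.546) → (164.172,71.697) → (169.959,59.418). Closed: final G1 returns to the first vertex.

G21
G90
G0 X96.809 Y98.962
M3 S566
G01 X119.765 Y141.428 F2011
G01 X167.247 Y132.718
G01 X173.636 Y84.869
G01 X130.103 Y64.007
G01 X96.809 Y98.962
M5
G0 X216.714 Y42.858
M3 S566
G01 X175.940 Y104.891 F2011
G01 X170.112 Y98.162
G01 X121.119 Y120.509
G01 X9.922 Y102.084
M5
G0 X84.682 Y51.084
M3 S566
G01 X82.629 Y61.406 F2011
G01 X76.782 Y70.157
G01 X68.031 Y76.004
G01 X57.709 Y78.057
G01 X47.387 Y76.004
G01 X38.636 Y70.157
G01 X32.789 Y61.406
G01 X30.736 Y51.084
G01 X32.789 Y40.762
G01 X38.636 Y32.011
G01 X47.387 Y26.164
G01 X57.709 Y24.111
G01 X68.031 Y26.164
G01 X76.782 Y32.011
G01 X82.629 Y40.762
G01 X84.682 Y51.084
M5
G0 X172.185 Y121.260
M3 S566
G01 X155.588 Y112.790 F2011
G01 X207.931 Y69.404
G01 X97.812 Y128.661
G01 X205.700 Y53.241
G01 X208.963 Y47.562
G01 X172.185 Y121.260
M5
G0 X12.357 Y110.977
M3 S566
G01 X18.220 Y114.397 F2011
G01 X26.273 Y116.959
G01 X35.501 Y118.601
G01 X44.888 Y119.260
G01 X53.421 Y118.875
G01 X60.084 Y117.382
G01 X63.861 Y114.719
G01 X63.739 Y110.825
M5
G0 X169.959 Y59.418
M3 S419
G01 X156.432 Y60.546 F2187
G01 X164.172 Y71.697
G01 X169.959 Y59.418
M5
G0 X0.000 Y0.000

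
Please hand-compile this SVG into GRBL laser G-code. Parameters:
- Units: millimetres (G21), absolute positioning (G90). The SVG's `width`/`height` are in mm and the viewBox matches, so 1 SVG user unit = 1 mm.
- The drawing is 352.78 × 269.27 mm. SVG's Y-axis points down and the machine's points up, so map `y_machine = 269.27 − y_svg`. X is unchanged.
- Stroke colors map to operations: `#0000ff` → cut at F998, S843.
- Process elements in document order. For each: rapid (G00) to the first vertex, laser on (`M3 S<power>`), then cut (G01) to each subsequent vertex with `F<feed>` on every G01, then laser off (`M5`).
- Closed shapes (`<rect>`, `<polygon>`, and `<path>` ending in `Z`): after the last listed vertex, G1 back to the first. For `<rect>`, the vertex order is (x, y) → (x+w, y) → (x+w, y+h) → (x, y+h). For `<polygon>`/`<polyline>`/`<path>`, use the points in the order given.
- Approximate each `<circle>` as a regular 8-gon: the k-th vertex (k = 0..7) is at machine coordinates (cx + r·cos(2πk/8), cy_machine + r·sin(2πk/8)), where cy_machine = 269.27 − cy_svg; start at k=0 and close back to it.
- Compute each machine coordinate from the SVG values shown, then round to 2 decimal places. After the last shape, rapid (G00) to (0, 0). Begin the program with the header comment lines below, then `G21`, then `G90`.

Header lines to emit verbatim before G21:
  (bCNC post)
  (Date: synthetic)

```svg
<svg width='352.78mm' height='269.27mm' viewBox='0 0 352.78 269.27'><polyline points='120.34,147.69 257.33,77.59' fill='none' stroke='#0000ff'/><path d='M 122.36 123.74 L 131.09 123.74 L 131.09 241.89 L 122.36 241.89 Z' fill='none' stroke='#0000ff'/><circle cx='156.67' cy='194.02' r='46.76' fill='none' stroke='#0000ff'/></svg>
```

(bCNC post)
(Date: synthetic)
G21
G90
G00 X120.34 Y121.58
M3 S843
G01 X257.33 Y191.68 F998
M5
G00 X122.36 Y145.53
M3 S843
G01 X131.09 Y145.53 F998
G01 X131.09 Y27.38 F998
G01 X122.36 Y27.38 F998
G01 X122.36 Y145.53 F998
M5
G00 X203.43 Y75.25
M3 S843
G01 X189.73 Y108.31 F998
G01 X156.67 Y122.01 F998
G01 X123.61 Y108.31 F998
G01 X109.91 Y75.25 F998
G01 X123.61 Y42.19 F998
G01 X156.67 Y28.49 F998
G01 X189.73 Y42.19 F998
G01 X203.43 Y75.25 F998
M5
G00 X0.00 Y0.00

viewBox `0 0 352.78 269.27` with mm width/height → 1 unit = 1 mm. Flip: y_m = 269.27 − y_svg.

**Shape 1** — `<polyline>` line segment, stroke `#0000ff` → cut (S843, F998). Machine vertices: (120.34,121.58) → (257.33,191.68). Open path.

**Shape 2** — `<path>` rectangle, stroke `#0000ff` → cut (S843, F998). Machine vertices: (122.36,145.53) → (131.09,145.53) → (131.09,27.38) → (122.36,27.38) → (122.36,145.53). Closed: final G1 returns to the first vertex.

**Shape 3** — `<circle>` circle, stroke `#0000ff` → cut (S843, F998). Machine vertices: (203.43,75.25) → (189.73,108.31) → (156.67,122.01) → (123.61,108.31) → (109.91,75.25) → (123.61,42.19) → (156.67,28.49) → (189.73,42.19) → (203.43,75.25). Closed: final G1 returns to the first vertex.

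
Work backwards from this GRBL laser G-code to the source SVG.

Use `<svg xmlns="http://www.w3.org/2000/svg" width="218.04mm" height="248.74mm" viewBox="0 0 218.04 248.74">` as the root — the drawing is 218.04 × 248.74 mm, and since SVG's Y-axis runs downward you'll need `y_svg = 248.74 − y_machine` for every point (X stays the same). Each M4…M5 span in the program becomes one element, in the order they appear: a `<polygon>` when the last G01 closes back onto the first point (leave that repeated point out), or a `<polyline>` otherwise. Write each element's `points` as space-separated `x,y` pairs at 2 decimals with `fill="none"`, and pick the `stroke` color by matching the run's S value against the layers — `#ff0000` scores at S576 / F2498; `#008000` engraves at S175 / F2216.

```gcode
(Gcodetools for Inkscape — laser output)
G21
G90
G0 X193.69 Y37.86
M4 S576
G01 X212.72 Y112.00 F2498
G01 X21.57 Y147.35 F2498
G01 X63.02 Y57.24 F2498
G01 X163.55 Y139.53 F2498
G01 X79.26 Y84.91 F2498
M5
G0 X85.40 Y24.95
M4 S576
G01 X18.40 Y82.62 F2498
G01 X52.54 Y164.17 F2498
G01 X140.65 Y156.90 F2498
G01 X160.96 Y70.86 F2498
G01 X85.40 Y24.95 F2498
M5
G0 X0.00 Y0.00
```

y_svg = 248.74 − y_m. Every run uses S576, so all elements get stroke `#ff0000` (score).

[1] open run; points: 193.69,210.88 212.72,136.74 21.57,101.39 63.02,191.50 163.55,109.21 79.26,163.83

[2] closed run; points: 85.40,223.79 18.40,166.12 52.54,84.57 140.65,91.84 160.96,177.88

<svg xmlns="http://www.w3.org/2000/svg" width="218.04mm" height="248.74mm" viewBox="0 0 218.04 248.74">
  <polyline points="193.69,210.88 212.72,136.74 21.57,101.39 63.02,191.50 163.55,109.21 79.26,163.83" fill="none" stroke="#ff0000"/>
  <polygon points="85.40,223.79 18.40,166.12 52.54,84.57 140.65,91.84 160.96,177.88" fill="none" stroke="#ff0000"/>
</svg>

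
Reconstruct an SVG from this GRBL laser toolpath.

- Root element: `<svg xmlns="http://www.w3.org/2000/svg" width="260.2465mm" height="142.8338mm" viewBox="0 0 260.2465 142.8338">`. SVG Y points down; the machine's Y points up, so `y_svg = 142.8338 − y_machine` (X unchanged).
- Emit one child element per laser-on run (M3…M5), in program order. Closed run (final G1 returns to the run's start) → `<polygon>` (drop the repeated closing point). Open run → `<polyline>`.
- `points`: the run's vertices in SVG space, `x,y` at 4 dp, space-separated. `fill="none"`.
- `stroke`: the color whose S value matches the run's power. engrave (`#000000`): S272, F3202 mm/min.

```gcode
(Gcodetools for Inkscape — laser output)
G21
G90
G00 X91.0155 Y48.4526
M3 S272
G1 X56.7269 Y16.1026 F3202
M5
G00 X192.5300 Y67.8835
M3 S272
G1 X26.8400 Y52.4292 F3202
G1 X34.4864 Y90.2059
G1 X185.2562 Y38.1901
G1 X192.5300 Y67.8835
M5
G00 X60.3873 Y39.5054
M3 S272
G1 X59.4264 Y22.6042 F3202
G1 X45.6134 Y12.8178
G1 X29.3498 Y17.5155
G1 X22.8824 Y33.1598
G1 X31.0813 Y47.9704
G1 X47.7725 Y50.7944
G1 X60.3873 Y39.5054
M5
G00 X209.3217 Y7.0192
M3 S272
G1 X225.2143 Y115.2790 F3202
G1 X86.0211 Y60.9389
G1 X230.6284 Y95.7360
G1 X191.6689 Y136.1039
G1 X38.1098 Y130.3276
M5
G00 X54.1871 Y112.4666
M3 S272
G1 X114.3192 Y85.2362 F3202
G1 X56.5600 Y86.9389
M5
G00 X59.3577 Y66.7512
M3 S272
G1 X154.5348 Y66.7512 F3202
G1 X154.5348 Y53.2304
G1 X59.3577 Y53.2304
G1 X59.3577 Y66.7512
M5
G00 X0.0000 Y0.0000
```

Each laser-on run becomes one SVG element. Flip Y back into SVG space with y_svg = 142.8338 − y_machine. Every run uses S272, so all elements get stroke `#000000` (engrave).

Run 1: The run is open, so emit a `<polyline>` with points (Y-flipped): 91.0155,94.3812 56.7269,126.7312.

Run 2: The run returns to its start, so emit a `<polygon>` with points (Y-flipped): 192.5300,74.9503 26.8400,90.4046 34.4864,52.6279 185.2562,104.6437.

Run 3: The run returns to its start, so emit a `<polygon>` with points (Y-flipped): 60.3873,103.3284 59.4264,120.2296 45.6134,130.0160 29.3498,125.3183 22.8824,109.6740 31.0813,94.8634 47.7725,92.0394.

Run 4: The run is open, so emit a `<polyline>` with points (Y-flipped): 209.3217,135.8146 225.2143,27.5548 86.0211,81.8949 230.6284,47.0978 191.6689,6.7299 38.1098,12.5062.

Run 5: The run is open, so emit a `<polyline>` with points (Y-flipped): 54.1871,30.3672 114.3192,57.5976 56.5600,55.8949.

Run 6: The run returns to its start, so emit a `<polygon>` with points (Y-flipped): 59.3577,76.0826 154.5348,76.0826 154.5348,89.6034 59.3577,89.6034.

<svg xmlns="http://www.w3.org/2000/svg" width="260.2465mm" height="142.8338mm" viewBox="0 0 260.2465 142.8338">
  <polyline points="91.0155,94.3812 56.7269,126.7312" fill="none" stroke="#000000"/>
  <polygon points="192.5300,74.9503 26.8400,90.4046 34.4864,52.6279 185.2562,104.6437" fill="none" stroke="#000000"/>
  <polygon points="60.3873,103.3284 59.4264,120.2296 45.6134,130.0160 29.3498,125.3183 22.8824,109.6740 31.0813,94.8634 47.7725,92.0394" fill="none" stroke="#000000"/>
  <polyline points="209.3217,135.8146 225.2143,27.5548 86.0211,81.8949 230.6284,47.0978 191.6689,6.7299 38.1098,12.5062" fill="none" stroke="#000000"/>
  <polyline points="54.1871,30.3672 114.3192,57.5976 56.5600,55.8949" fill="none" stroke="#000000"/>
  <polygon points="59.3577,76.0826 154.5348,76.0826 154.5348,89.6034 59.3577,89.6034" fill="none" stroke="#000000"/>
</svg>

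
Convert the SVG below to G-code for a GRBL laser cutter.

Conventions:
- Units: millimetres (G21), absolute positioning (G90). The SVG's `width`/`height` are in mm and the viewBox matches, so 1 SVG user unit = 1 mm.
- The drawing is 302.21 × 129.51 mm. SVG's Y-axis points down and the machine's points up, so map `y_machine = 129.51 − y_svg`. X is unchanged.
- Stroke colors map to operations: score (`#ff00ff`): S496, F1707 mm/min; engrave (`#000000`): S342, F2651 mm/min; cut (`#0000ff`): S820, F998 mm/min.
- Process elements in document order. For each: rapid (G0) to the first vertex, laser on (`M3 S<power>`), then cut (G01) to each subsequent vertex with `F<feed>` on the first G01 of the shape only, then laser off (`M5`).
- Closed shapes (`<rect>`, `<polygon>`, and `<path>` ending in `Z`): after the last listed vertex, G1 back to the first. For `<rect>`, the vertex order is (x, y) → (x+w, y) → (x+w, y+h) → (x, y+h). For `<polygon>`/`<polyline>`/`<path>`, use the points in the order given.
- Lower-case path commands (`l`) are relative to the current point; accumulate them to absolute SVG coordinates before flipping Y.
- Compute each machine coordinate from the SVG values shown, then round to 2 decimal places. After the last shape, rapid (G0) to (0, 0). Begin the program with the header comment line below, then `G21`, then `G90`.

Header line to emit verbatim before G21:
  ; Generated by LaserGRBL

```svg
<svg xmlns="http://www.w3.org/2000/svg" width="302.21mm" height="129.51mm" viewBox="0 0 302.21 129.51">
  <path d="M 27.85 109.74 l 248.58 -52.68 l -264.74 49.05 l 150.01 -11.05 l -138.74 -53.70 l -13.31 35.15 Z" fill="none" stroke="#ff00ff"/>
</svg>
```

Since the viewBox matches the mm dimensions, user units are millimetres directly. The only transform is the Y-flip y_m = 129.51 − y_svg.

Shape 1 is a closed polygon drawn with `<path>`. Its stroke #ff00ff means score at S496, F1707. After flipping Y the toolpath is (27.85,19.77) → (276.43,72.45) → (11.69,23.40) → (161.70,34.45) → (22.96,88.15) → (9.65,53.00) → (27.85,19.77), returning to the start.

; Generated by LaserGRBL
G21
G90
G0 X27.85 Y19.77
M3 S496
G01 X276.43 Y72.45 F1707
G01 X11.69 Y23.40
G01 X161.70 Y34.45
G01 X22.96 Y88.15
G01 X9.65 Y53.00
G01 X27.85 Y19.77
M5
G0 X0.00 Y0.00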